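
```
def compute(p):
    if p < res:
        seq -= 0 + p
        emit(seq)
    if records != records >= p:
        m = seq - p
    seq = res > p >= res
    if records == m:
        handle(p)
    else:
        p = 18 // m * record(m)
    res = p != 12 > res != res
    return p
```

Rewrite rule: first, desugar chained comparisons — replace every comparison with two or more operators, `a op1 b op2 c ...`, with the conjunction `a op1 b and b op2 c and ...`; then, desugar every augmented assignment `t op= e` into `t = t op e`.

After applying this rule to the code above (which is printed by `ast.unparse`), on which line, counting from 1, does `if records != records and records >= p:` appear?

Transformed code:
def compute(p):
    if p < res:
        seq = seq - (0 + p)
        emit(seq)
    if records != records and records >= p:
        m = seq - p
    seq = res > p and p >= res
    if records == m:
        handle(p)
    else:
        p = 18 // m * record(m)
    res = p != 12 and 12 > res and (res != res)
    return p

5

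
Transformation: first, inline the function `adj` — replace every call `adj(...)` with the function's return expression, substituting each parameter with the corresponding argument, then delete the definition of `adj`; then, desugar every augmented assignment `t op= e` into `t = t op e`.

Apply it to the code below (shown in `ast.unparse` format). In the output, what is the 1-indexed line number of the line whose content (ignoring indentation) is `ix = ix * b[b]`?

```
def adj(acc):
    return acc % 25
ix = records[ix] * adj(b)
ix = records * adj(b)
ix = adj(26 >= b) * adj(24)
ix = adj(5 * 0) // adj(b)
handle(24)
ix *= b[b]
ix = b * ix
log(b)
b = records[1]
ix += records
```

Transformed code:
ix = records[ix] * (b % 25)
ix = records * (b % 25)
ix = (26 >= b) % 25 * (24 % 25)
ix = 5 * 0 % 25 // (b % 25)
handle(24)
ix = ix * b[b]
ix = b * ix
log(b)
b = records[1]
ix = ix + records

6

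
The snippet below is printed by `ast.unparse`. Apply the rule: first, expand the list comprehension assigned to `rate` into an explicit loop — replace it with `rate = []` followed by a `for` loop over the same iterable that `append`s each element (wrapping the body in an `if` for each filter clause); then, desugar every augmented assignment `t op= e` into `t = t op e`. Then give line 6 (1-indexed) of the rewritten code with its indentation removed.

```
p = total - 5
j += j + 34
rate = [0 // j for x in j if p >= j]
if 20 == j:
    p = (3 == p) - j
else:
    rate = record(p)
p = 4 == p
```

rate.append(0 // j)

Transformed code:
p = total - 5
j = j + (j + 34)
rate = []
for x in j:
    if p >= j:
        rate.append(0 // j)
if 20 == j:
    p = (3 == p) - j
else:
    rate = record(p)
p = 4 == p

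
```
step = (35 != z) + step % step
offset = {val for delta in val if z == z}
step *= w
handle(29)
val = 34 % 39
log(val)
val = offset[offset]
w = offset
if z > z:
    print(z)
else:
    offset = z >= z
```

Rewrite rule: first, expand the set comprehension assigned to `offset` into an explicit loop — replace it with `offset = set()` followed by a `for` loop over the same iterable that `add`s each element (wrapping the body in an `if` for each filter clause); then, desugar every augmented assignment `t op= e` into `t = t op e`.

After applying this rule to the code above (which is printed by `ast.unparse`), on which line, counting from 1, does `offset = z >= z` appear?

15

Transformed code:
step = (35 != z) + step % step
offset = set()
for delta in val:
    if z == z:
        offset.add(val)
step = step * w
handle(29)
val = 34 % 39
log(val)
val = offset[offset]
w = offset
if z > z:
    print(z)
else:
    offset = z >= z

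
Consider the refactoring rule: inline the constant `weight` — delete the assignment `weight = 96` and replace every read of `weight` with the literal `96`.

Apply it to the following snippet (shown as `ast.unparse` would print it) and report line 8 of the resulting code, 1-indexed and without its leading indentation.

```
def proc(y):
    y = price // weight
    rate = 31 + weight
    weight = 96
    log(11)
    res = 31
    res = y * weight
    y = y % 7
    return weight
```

Transformed code:
def proc(y):
    y = price // 96
    rate = 31 + 96
    log(11)
    res = 31
    res = y * 96
    y = y % 7
    return 96

return 96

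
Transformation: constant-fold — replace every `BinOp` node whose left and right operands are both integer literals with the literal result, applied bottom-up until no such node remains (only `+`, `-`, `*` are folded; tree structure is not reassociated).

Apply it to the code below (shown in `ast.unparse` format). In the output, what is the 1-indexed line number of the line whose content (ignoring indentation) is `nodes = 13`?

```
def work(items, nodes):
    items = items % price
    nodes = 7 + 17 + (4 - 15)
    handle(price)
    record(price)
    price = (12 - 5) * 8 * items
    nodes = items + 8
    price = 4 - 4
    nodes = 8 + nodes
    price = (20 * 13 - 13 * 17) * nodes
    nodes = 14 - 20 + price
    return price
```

3

Transformed code:
def work(items, nodes):
    items = items % price
    nodes = 13
    handle(price)
    record(price)
    price = 56 * items
    nodes = items + 8
    price = 0
    nodes = 8 + nodes
    price = 39 * nodes
    nodes = -6 + price
    return price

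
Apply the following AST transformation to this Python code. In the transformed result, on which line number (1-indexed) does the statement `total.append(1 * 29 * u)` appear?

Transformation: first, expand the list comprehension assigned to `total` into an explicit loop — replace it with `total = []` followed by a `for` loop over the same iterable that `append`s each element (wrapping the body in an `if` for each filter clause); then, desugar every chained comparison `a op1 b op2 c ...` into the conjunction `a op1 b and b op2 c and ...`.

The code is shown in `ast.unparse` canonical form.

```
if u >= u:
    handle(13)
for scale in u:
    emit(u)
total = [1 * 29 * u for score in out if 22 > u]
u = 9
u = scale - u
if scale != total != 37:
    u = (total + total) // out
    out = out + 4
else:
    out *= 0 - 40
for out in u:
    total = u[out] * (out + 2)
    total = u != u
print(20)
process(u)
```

8

Transformed code:
if u >= u:
    handle(13)
for scale in u:
    emit(u)
total = []
for score in out:
    if 22 > u:
        total.append(1 * 29 * u)
u = 9
u = scale - u
if scale != total and total != 37:
    u = (total + total) // out
    out = out + 4
else:
    out *= 0 - 40
for out in u:
    total = u[out] * (out + 2)
    total = u != u
print(20)
process(u)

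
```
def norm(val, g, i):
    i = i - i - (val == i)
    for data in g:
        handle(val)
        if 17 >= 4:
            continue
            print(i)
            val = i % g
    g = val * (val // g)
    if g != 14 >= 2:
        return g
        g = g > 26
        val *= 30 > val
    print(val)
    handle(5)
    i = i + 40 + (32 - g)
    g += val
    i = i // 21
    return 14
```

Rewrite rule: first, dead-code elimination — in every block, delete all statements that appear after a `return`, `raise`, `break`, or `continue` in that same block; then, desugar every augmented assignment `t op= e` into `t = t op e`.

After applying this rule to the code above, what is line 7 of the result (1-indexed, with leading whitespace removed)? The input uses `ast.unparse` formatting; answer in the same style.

g = val * (val // g)

Transformed code:
def norm(val, g, i):
    i = i - i - (val == i)
    for data in g:
        handle(val)
        if 17 >= 4:
            continue
    g = val * (val // g)
    if g != 14 >= 2:
        return g
    print(val)
    handle(5)
    i = i + 40 + (32 - g)
    g = g + val
    i = i // 21
    return 14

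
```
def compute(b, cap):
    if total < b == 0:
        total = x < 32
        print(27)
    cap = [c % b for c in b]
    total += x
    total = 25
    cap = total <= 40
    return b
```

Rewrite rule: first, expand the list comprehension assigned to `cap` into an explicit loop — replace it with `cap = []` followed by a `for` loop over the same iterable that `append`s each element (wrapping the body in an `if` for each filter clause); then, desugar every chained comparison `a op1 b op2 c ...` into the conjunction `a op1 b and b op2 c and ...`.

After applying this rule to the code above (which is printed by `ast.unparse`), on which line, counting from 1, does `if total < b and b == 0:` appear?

2

Transformed code:
def compute(b, cap):
    if total < b and b == 0:
        total = x < 32
        print(27)
    cap = []
    for c in b:
        cap.append(c % b)
    total += x
    total = 25
    cap = total <= 40
    return b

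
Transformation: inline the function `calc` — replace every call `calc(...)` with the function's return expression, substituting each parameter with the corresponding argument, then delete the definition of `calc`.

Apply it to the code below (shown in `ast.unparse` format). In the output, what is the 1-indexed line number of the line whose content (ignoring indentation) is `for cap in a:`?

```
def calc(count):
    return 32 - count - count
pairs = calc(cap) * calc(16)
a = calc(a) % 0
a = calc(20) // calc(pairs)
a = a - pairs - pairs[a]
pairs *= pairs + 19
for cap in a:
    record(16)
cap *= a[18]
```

6

Transformed code:
pairs = (32 - cap - cap) * (32 - 16 - 16)
a = (32 - a - a) % 0
a = (32 - 20 - 20) // (32 - pairs - pairs)
a = a - pairs - pairs[a]
pairs *= pairs + 19
for cap in a:
    record(16)
cap *= a[18]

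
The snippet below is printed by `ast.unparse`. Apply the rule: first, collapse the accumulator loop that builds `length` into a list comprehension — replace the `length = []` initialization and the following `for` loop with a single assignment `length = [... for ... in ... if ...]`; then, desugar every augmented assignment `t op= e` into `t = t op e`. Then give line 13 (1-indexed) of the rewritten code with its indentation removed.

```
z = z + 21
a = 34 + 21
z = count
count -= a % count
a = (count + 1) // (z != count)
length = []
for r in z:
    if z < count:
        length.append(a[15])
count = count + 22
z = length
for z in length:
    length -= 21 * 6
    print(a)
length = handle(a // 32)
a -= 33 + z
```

Transformed code:
z = z + 21
a = 34 + 21
z = count
count = count - a % count
a = (count + 1) // (z != count)
length = [a[15] for r in z if z < count]
count = count + 22
z = length
for z in length:
    length = length - 21 * 6
    print(a)
length = handle(a // 32)
a = a - (33 + z)

a = a - (33 + z)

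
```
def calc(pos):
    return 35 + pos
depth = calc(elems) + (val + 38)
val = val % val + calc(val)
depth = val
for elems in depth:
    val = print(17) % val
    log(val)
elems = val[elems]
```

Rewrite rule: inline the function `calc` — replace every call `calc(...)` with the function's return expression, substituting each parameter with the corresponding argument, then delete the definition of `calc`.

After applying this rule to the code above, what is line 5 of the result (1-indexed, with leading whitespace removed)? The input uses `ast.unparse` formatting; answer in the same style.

Transformed code:
depth = 35 + elems + (val + 38)
val = val % val + (35 + val)
depth = val
for elems in depth:
    val = print(17) % val
    log(val)
elems = val[elems]

val = print(17) % val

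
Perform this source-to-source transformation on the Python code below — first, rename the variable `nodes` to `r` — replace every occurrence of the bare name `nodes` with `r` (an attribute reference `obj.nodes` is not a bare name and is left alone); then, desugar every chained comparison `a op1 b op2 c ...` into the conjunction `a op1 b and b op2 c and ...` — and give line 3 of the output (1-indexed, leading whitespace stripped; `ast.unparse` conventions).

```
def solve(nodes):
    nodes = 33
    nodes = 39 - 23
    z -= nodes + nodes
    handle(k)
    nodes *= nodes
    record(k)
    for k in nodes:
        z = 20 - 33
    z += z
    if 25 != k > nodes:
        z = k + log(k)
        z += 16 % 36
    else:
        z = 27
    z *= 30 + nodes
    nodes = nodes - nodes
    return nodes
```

r = 39 - 23

Transformed code:
def solve(r):
    r = 33
    r = 39 - 23
    z -= r + r
    handle(k)
    r *= r
    record(k)
    for k in r:
        z = 20 - 33
    z += z
    if 25 != k and k > r:
        z = k + log(k)
        z += 16 % 36
    else:
        z = 27
    z *= 30 + r
    r = r - r
    return r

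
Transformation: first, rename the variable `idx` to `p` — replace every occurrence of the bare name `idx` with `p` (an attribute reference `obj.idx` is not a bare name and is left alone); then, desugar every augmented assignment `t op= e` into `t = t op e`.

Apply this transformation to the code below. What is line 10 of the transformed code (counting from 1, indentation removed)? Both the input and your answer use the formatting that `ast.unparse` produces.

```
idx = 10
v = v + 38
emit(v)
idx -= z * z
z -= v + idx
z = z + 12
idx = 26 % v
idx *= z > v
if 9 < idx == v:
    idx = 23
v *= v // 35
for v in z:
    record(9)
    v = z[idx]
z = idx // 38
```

p = 23

Transformed code:
p = 10
v = v + 38
emit(v)
p = p - z * z
z = z - (v + p)
z = z + 12
p = 26 % v
p = p * (z > v)
if 9 < p == v:
    p = 23
v = v * (v // 35)
for v in z:
    record(9)
    v = z[p]
z = p // 38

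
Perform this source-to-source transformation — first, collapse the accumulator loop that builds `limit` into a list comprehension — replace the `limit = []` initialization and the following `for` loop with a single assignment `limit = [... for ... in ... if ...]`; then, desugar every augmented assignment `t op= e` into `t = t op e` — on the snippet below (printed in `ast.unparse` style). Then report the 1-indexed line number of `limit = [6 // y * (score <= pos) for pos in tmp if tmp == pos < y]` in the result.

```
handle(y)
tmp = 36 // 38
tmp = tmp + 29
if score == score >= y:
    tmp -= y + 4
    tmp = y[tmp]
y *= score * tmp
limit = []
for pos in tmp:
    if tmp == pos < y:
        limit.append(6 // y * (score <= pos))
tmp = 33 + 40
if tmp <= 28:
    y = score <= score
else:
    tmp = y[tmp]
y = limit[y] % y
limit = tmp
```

Transformed code:
handle(y)
tmp = 36 // 38
tmp = tmp + 29
if score == score >= y:
    tmp = tmp - (y + 4)
    tmp = y[tmp]
y = y * (score * tmp)
limit = [6 // y * (score <= pos) for pos in tmp if tmp == pos < y]
tmp = 33 + 40
if tmp <= 28:
    y = score <= score
else:
    tmp = y[tmp]
y = limit[y] % y
limit = tmp

8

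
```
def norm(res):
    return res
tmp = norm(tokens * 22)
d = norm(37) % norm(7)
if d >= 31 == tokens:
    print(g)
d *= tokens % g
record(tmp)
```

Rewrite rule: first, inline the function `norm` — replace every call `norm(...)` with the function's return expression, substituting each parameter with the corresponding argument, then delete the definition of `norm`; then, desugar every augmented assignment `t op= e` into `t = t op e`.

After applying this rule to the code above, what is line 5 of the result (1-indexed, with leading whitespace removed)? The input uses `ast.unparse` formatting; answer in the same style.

Transformed code:
tmp = tokens * 22
d = 37 % 7
if d >= 31 == tokens:
    print(g)
d = d * (tokens % g)
record(tmp)

d = d * (tokens % g)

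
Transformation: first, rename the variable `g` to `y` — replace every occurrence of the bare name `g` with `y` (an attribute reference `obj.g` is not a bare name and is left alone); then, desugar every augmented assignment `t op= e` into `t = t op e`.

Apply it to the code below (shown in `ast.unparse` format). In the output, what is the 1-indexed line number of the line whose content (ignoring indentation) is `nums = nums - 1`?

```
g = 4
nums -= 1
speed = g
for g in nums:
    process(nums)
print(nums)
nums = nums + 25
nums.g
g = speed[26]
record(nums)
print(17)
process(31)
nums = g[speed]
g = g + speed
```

2

Transformed code:
y = 4
nums = nums - 1
speed = y
for y in nums:
    process(nums)
print(nums)
nums = nums + 25
nums.g
y = speed[26]
record(nums)
print(17)
process(31)
nums = y[speed]
y = y + speed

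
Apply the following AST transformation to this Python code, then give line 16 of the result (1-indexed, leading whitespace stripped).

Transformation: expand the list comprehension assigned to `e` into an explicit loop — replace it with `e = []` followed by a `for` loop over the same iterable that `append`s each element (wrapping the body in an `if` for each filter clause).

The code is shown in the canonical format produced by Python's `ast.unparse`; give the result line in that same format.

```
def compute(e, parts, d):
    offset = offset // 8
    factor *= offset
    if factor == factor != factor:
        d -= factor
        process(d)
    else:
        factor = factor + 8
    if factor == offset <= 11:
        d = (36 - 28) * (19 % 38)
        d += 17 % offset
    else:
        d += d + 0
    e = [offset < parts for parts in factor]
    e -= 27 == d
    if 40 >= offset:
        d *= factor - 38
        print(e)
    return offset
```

e.append(offset < parts)

Transformed code:
def compute(e, parts, d):
    offset = offset // 8
    factor *= offset
    if factor == factor != factor:
        d -= factor
        process(d)
    else:
        factor = factor + 8
    if factor == offset <= 11:
        d = (36 - 28) * (19 % 38)
        d += 17 % offset
    else:
        d += d + 0
    e = []
    for parts in factor:
        e.append(offset < parts)
    e -= 27 == d
    if 40 >= offset:
        d *= factor - 38
        print(e)
    return offset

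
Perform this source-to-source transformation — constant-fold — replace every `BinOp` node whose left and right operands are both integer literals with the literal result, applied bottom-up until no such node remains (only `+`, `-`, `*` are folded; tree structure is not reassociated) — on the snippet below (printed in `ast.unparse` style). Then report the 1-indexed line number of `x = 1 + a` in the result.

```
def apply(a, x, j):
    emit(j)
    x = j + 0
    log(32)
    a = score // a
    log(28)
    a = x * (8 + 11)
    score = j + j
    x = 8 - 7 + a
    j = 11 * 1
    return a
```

9

Transformed code:
def apply(a, x, j):
    emit(j)
    x = j + 0
    log(32)
    a = score // a
    log(28)
    a = x * 19
    score = j + j
    x = 1 + a
    j = 11
    return a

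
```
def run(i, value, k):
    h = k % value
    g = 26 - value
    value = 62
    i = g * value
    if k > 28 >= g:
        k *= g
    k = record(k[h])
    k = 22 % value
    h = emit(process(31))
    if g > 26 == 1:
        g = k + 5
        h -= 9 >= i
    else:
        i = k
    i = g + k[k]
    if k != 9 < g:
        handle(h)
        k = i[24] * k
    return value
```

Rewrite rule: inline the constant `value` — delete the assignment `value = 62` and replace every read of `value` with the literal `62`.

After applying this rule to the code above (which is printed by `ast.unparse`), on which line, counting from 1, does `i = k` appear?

14

Transformed code:
def run(i, value, k):
    h = k % 62
    g = 26 - 62
    i = g * 62
    if k > 28 >= g:
        k *= g
    k = record(k[h])
    k = 22 % 62
    h = emit(process(31))
    if g > 26 == 1:
        g = k + 5
        h -= 9 >= i
    else:
        i = k
    i = g + k[k]
    if k != 9 < g:
        handle(h)
        k = i[24] * k
    return 62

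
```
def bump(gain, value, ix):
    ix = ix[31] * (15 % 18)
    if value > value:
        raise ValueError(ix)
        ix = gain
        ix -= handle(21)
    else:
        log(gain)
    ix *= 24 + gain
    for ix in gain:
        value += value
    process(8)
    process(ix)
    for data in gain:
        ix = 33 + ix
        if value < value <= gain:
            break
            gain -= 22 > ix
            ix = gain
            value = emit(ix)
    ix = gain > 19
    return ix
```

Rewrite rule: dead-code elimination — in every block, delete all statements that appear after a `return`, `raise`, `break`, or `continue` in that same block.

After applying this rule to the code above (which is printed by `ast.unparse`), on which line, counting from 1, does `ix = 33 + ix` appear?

13

Transformed code:
def bump(gain, value, ix):
    ix = ix[31] * (15 % 18)
    if value > value:
        raise ValueError(ix)
    else:
        log(gain)
    ix *= 24 + gain
    for ix in gain:
        value += value
    process(8)
    process(ix)
    for data in gain:
        ix = 33 + ix
        if value < value <= gain:
            break
    ix = gain > 19
    return ix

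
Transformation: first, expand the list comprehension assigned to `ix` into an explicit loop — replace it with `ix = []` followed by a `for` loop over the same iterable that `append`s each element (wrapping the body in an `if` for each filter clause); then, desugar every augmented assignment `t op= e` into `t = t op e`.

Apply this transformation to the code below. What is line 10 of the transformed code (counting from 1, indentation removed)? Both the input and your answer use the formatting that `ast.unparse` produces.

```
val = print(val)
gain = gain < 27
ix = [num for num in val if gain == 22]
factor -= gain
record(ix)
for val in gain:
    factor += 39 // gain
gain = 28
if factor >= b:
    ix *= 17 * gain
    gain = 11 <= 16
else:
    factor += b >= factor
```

Transformed code:
val = print(val)
gain = gain < 27
ix = []
for num in val:
    if gain == 22:
        ix.append(num)
factor = factor - gain
record(ix)
for val in gain:
    factor = factor + 39 // gain
gain = 28
if factor >= b:
    ix = ix * (17 * gain)
    gain = 11 <= 16
else:
    factor = factor + (b >= factor)

factor = factor + 39 // gain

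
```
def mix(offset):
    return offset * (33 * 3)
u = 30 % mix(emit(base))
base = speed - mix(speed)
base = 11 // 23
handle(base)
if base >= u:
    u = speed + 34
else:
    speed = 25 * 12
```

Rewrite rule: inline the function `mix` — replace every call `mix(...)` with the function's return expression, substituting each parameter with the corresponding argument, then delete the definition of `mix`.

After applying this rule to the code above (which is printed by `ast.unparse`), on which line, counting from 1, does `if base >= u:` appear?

Transformed code:
u = 30 % (emit(base) * (33 * 3))
base = speed - speed * (33 * 3)
base = 11 // 23
handle(base)
if base >= u:
    u = speed + 34
else:
    speed = 25 * 12

5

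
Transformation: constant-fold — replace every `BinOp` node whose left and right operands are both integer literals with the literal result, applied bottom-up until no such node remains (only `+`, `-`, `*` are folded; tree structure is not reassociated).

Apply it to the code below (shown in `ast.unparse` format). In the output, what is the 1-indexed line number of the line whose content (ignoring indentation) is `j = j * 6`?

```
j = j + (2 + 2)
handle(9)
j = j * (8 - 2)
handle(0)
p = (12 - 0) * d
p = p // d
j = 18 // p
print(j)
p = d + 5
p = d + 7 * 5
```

Transformed code:
j = j + 4
handle(9)
j = j * 6
handle(0)
p = 12 * d
p = p // d
j = 18 // p
print(j)
p = d + 5
p = d + 35

3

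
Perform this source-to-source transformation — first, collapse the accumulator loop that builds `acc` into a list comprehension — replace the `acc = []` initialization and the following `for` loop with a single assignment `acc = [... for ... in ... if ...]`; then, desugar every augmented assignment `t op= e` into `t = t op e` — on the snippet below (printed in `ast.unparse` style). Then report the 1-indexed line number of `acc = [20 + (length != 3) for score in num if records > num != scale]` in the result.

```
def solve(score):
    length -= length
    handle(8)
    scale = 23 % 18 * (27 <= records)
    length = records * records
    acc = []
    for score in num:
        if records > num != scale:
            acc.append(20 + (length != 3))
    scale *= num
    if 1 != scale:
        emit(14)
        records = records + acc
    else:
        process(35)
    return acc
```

6

Transformed code:
def solve(score):
    length = length - length
    handle(8)
    scale = 23 % 18 * (27 <= records)
    length = records * records
    acc = [20 + (length != 3) for score in num if records > num != scale]
    scale = scale * num
    if 1 != scale:
        emit(14)
        records = records + acc
    else:
        process(35)
    return acc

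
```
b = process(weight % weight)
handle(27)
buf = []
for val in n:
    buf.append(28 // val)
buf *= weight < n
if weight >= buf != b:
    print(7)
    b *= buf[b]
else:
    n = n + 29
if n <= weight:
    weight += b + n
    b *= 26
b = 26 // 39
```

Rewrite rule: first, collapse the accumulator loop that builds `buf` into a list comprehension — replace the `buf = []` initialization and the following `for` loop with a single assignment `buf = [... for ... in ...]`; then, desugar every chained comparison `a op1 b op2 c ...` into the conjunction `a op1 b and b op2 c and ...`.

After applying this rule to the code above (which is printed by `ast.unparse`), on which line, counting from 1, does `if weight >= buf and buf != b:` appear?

Transformed code:
b = process(weight % weight)
handle(27)
buf = [28 // val for val in n]
buf *= weight < n
if weight >= buf and buf != b:
    print(7)
    b *= buf[b]
else:
    n = n + 29
if n <= weight:
    weight += b + n
    b *= 26
b = 26 // 39

5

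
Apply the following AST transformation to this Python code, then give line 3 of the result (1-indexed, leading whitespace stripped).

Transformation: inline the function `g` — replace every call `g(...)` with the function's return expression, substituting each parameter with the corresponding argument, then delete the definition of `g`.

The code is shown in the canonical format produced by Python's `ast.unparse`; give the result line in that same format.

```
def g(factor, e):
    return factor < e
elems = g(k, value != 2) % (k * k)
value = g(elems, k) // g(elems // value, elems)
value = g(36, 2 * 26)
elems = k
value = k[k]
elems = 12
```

value = 36 < 2 * 26

Transformed code:
elems = (k < (value != 2)) % (k * k)
value = (elems < k) // (elems // value < elems)
value = 36 < 2 * 26
elems = k
value = k[k]
elems = 12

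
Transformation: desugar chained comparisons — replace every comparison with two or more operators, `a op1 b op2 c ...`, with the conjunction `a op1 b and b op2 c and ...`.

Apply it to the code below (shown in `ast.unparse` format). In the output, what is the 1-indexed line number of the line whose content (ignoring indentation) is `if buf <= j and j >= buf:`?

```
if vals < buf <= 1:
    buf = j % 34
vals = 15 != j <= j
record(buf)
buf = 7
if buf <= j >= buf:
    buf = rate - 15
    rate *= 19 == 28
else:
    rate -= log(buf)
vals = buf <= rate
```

Transformed code:
if vals < buf and buf <= 1:
    buf = j % 34
vals = 15 != j and j <= j
record(buf)
buf = 7
if buf <= j and j >= buf:
    buf = rate - 15
    rate *= 19 == 28
else:
    rate -= log(buf)
vals = buf <= rate

6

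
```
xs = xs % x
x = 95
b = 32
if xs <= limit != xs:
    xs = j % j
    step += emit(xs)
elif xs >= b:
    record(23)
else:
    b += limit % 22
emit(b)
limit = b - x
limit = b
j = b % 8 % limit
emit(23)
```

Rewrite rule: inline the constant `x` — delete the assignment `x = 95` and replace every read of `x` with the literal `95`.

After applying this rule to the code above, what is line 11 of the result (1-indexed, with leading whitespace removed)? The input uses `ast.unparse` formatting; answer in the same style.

Transformed code:
xs = xs % 95
b = 32
if xs <= limit != xs:
    xs = j % j
    step += emit(xs)
elif xs >= b:
    record(23)
else:
    b += limit % 22
emit(b)
limit = b - 95
limit = b
j = b % 8 % limit
emit(23)

limit = b - 95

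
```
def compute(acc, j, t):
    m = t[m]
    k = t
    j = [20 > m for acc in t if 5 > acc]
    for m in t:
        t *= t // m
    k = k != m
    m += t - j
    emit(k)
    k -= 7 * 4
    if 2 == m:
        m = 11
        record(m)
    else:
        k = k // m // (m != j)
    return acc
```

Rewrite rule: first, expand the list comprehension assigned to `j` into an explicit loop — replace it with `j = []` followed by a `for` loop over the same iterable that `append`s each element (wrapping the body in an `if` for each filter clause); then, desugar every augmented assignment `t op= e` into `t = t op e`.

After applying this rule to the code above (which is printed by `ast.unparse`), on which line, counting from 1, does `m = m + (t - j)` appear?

Transformed code:
def compute(acc, j, t):
    m = t[m]
    k = t
    j = []
    for acc in t:
        if 5 > acc:
            j.append(20 > m)
    for m in t:
        t = t * (t // m)
    k = k != m
    m = m + (t - j)
    emit(k)
    k = k - 7 * 4
    if 2 == m:
        m = 11
        record(m)
    else:
        k = k // m // (m != j)
    return acc

11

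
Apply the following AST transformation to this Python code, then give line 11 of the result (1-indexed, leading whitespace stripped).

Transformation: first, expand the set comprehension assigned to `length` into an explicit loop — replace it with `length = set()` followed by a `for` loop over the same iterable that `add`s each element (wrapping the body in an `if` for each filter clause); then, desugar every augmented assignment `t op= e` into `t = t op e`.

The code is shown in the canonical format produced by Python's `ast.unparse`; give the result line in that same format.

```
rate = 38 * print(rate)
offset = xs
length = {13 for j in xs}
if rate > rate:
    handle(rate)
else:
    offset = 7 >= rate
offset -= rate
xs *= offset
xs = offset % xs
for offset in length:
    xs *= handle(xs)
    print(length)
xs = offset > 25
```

Transformed code:
rate = 38 * print(rate)
offset = xs
length = set()
for j in xs:
    length.add(13)
if rate > rate:
    handle(rate)
else:
    offset = 7 >= rate
offset = offset - rate
xs = xs * offset
xs = offset % xs
for offset in length:
    xs = xs * handle(xs)
    print(length)
xs = offset > 25

xs = xs * offset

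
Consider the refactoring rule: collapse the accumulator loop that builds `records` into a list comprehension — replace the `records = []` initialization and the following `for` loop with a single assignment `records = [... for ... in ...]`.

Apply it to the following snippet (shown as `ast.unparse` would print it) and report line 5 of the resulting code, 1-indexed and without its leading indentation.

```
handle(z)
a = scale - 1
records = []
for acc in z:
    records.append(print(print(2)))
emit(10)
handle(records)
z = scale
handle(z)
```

Transformed code:
handle(z)
a = scale - 1
records = [print(print(2)) for acc in z]
emit(10)
handle(records)
z = scale
handle(z)

handle(records)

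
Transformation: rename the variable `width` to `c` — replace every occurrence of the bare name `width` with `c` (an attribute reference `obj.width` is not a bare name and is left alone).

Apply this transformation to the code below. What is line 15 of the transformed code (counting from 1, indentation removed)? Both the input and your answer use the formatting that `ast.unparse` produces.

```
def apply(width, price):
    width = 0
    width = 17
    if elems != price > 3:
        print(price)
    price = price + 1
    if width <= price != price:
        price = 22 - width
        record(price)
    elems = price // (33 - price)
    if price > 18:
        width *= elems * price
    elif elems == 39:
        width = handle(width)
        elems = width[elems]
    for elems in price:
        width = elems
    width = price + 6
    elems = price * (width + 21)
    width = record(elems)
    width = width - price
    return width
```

elems = c[elems]

Transformed code:
def apply(c, price):
    c = 0
    c = 17
    if elems != price > 3:
        print(price)
    price = price + 1
    if c <= price != price:
        price = 22 - c
        record(price)
    elems = price // (33 - price)
    if price > 18:
        c *= elems * price
    elif elems == 39:
        c = handle(c)
        elems = c[elems]
    for elems in price:
        c = elems
    c = price + 6
    elems = price * (c + 21)
    c = record(elems)
    c = c - price
    return c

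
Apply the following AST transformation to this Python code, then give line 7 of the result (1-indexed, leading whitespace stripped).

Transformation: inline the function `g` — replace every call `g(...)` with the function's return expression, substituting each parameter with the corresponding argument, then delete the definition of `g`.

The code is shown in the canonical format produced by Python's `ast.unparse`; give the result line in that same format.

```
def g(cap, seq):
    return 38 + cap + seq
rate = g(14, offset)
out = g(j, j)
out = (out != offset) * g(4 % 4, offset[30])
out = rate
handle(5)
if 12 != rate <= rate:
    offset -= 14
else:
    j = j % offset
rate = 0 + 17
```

Transformed code:
rate = 38 + 14 + offset
out = 38 + j + j
out = (out != offset) * (38 + 4 % 4 + offset[30])
out = rate
handle(5)
if 12 != rate <= rate:
    offset -= 14
else:
    j = j % offset
rate = 0 + 17

offset -= 14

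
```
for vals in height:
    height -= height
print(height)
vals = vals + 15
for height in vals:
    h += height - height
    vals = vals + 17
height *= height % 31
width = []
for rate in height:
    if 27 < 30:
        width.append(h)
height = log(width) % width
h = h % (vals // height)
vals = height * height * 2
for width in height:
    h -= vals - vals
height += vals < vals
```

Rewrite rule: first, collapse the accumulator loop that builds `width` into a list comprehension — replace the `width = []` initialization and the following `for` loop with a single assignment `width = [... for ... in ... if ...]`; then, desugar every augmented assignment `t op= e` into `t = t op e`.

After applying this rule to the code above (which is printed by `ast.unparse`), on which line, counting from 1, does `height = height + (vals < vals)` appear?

Transformed code:
for vals in height:
    height = height - height
print(height)
vals = vals + 15
for height in vals:
    h = h + (height - height)
    vals = vals + 17
height = height * (height % 31)
width = [h for rate in height if 27 < 30]
height = log(width) % width
h = h % (vals // height)
vals = height * height * 2
for width in height:
    h = h - (vals - vals)
height = height + (vals < vals)

15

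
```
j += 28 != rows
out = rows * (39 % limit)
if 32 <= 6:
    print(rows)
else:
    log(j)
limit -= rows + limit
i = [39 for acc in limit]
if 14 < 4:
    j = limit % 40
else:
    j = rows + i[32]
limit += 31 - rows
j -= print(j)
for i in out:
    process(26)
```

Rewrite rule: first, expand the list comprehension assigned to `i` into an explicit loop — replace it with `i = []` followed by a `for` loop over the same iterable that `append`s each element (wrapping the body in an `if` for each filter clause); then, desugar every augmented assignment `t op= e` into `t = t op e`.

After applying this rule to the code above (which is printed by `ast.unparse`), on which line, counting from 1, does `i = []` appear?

Transformed code:
j = j + (28 != rows)
out = rows * (39 % limit)
if 32 <= 6:
    print(rows)
else:
    log(j)
limit = limit - (rows + limit)
i = []
for acc in limit:
    i.append(39)
if 14 < 4:
    j = limit % 40
else:
    j = rows + i[32]
limit = limit + (31 - rows)
j = j - print(j)
for i in out:
    process(26)

8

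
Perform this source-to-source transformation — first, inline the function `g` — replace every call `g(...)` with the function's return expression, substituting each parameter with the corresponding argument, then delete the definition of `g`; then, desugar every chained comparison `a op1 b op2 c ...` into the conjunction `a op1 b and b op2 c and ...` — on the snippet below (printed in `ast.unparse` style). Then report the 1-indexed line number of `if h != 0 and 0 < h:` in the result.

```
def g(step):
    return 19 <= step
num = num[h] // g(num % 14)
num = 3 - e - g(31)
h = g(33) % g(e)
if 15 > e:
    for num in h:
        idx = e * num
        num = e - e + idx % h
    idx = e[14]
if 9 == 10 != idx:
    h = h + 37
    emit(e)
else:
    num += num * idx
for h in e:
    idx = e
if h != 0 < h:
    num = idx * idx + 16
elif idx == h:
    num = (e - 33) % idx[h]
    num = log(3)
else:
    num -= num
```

16

Transformed code:
num = num[h] // (19 <= num % 14)
num = 3 - e - (19 <= 31)
h = (19 <= 33) % (19 <= e)
if 15 > e:
    for num in h:
        idx = e * num
        num = e - e + idx % h
    idx = e[14]
if 9 == 10 and 10 != idx:
    h = h + 37
    emit(e)
else:
    num += num * idx
for h in e:
    idx = e
if h != 0 and 0 < h:
    num = idx * idx + 16
elif idx == h:
    num = (e - 33) % idx[h]
    num = log(3)
else:
    num -= num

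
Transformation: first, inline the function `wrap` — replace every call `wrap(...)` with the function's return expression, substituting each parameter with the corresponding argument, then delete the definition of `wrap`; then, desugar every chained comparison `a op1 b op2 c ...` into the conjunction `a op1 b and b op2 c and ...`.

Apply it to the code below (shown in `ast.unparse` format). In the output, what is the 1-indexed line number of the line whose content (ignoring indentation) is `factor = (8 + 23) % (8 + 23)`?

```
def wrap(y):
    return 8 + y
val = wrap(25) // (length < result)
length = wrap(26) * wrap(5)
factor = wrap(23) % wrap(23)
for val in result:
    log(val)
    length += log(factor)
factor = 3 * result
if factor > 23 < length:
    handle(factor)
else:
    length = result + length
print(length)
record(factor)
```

Transformed code:
val = (8 + 25) // (length < result)
length = (8 + 26) * (8 + 5)
factor = (8 + 23) % (8 + 23)
for val in result:
    log(val)
    length += log(factor)
factor = 3 * result
if factor > 23 and 23 < length:
    handle(factor)
else:
    length = result + length
print(length)
record(factor)

3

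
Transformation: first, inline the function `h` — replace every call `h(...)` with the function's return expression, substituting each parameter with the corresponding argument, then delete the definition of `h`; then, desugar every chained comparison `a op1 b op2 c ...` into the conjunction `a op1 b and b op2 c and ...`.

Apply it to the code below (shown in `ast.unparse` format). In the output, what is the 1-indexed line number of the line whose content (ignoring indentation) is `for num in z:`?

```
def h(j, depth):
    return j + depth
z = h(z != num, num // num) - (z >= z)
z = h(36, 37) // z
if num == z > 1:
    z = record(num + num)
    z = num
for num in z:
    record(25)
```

6

Transformed code:
z = (z != num) + num // num - (z >= z)
z = (36 + 37) // z
if num == z and z > 1:
    z = record(num + num)
    z = num
for num in z:
    record(25)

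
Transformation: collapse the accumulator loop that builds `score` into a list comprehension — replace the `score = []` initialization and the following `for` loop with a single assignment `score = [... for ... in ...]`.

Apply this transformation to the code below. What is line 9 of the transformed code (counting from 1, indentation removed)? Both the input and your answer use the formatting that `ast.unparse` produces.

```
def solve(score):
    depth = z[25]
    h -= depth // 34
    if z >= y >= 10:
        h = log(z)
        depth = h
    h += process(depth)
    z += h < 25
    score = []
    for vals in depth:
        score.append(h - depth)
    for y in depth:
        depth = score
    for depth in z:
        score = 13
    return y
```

score = [h - depth for vals in depth]

Transformed code:
def solve(score):
    depth = z[25]
    h -= depth // 34
    if z >= y >= 10:
        h = log(z)
        depth = h
    h += process(depth)
    z += h < 25
    score = [h - depth for vals in depth]
    for y in depth:
        depth = score
    for depth in z:
        score = 13
    return y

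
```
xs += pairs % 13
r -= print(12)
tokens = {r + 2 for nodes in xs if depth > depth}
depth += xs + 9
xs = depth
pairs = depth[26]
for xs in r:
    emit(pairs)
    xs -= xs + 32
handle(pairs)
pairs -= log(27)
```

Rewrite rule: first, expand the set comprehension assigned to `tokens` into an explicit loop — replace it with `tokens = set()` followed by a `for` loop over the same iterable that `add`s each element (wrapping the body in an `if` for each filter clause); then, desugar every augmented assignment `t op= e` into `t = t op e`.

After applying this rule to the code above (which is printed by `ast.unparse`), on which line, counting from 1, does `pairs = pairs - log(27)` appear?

14

Transformed code:
xs = xs + pairs % 13
r = r - print(12)
tokens = set()
for nodes in xs:
    if depth > depth:
        tokens.add(r + 2)
depth = depth + (xs + 9)
xs = depth
pairs = depth[26]
for xs in r:
    emit(pairs)
    xs = xs - (xs + 32)
handle(pairs)
pairs = pairs - log(27)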